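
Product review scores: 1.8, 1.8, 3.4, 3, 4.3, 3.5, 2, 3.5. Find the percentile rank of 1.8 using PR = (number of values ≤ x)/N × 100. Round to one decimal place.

25.0

N = 8.
Strictly below 1.8: 0. Equal to 1.8: 2.
PR = 2/8 × 100 = 25.0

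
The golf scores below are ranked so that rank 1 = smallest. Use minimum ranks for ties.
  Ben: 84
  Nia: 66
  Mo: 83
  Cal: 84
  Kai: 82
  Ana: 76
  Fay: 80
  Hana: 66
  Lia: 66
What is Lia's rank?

Sorted (ascending): 66, 66, 66, 76, 80, 82, 83, 84, 84
The 3 values of 66 occupy positions 1–3 → each gets rank 1.
The 2 values of 84 occupy positions 8–9 → each gets rank 8.
Lia has value 66 → rank 1.

1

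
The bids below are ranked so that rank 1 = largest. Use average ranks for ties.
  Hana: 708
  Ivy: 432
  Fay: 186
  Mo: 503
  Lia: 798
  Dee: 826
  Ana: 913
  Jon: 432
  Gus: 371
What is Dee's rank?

2

Sorted (descending): 913, 826, 798, 708, 503, 432, 432, 371, 186
The 2 values of 432 occupy positions 6–7 → average rank (6+7)/2 = 6.5.
Dee has value 826 → rank 2.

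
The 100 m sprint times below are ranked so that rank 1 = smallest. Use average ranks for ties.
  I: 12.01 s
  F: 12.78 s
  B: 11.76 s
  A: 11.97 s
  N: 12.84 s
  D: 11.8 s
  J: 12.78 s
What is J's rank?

Sorted (ascending): 11.76, 11.8, 11.97, 12.01, 12.78, 12.78, 12.84
The 2 values of 12.78 occupy positions 5–6 → average rank (5+6)/2 = 5.5.
J has value 12.78 s → rank 5.5.

5.5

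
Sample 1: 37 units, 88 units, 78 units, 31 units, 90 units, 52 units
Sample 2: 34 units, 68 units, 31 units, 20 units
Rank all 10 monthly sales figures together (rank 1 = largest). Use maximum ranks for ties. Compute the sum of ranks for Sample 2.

Sorted (descending): 90, 88, 78, 68, 52, 37, 34, 31, 31, 20
The 2 values of 31 occupy positions 8–9 → each gets rank 9.
Sample 2 values → pooled ranks: 34→7, 68→4, 31→9, 20→10
Rank sum = 7 + 4 + 9 + 10 = 30

30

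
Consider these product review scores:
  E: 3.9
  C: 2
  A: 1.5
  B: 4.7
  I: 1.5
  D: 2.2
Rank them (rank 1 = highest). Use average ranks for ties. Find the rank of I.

Sorted (descending): 4.7, 3.9, 2.2, 2, 1.5, 1.5
The 2 values of 1.5 occupy positions 5–6 → average rank (5+6)/2 = 5.5.
I has value 1.5 → rank 5.5.

5.5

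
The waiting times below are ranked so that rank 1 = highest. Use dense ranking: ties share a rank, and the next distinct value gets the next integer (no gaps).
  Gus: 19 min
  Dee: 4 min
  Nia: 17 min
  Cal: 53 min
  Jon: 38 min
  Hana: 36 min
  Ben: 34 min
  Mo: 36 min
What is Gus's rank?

Sorted (descending): 53, 38, 36, 36, 34, 19, 17, 4
The 2 values of 36 share dense rank 3.
Remaining distinct values take the next consecutive integers.
Gus has value 19 min → rank 5.

5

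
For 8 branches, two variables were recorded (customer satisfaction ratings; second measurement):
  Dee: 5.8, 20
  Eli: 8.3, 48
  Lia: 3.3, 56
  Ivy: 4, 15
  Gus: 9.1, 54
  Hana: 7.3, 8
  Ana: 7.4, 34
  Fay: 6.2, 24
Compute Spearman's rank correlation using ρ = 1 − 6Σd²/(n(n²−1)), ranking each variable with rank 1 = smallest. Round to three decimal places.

Ranks of variable 1: 3, 7, 1, 2, 8, 5, 6, 4
Ranks of variable 2: 3, 6, 8, 2, 7, 1, 5, 4
d = r₁ − r₂: 0, 1, -7, 0, 1, 4, 1, 0
d²: 0, 1, 49, 0, 1, 16, 1, 0; Σd² = 68
ρ = 1 − 6·68/(8·63) = 1 − 408/504 = 0.190

0.190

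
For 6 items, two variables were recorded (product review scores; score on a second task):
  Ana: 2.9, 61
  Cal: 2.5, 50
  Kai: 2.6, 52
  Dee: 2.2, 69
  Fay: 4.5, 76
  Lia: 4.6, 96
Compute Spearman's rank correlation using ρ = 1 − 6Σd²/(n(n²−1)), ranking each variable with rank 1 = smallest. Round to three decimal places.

Ranks of variable 1: 4, 2, 3, 1, 5, 6
Ranks of variable 2: 3, 1, 2, 4, 5, 6
d = r₁ − r₂: 1, 1, 1, -3, 0, 0
d²: 1, 1, 1, 9, 0, 0; Σd² = 12
ρ = 1 − 6·12/(6·35) = 1 − 72/210 = 0.657

0.657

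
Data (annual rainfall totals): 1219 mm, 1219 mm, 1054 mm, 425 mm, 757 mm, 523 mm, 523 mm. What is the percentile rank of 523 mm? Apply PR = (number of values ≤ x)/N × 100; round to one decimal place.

N = 7.
Strictly below 523: 1. Equal to 523: 2.
PR = 3/7 × 100 = 42.9

42.9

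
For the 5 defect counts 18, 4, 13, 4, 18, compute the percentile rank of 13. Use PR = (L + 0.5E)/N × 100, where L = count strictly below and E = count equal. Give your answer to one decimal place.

N = 5.
Strictly below 13: 2. Equal to 13: 1.
PR = (2 + 0.5·1)/5 × 100 = 50.0

50.0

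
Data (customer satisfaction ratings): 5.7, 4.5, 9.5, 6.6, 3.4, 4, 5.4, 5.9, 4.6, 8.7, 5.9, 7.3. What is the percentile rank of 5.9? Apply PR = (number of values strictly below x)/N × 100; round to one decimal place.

50.0

N = 12.
Strictly below 5.9: 6. Equal to 5.9: 2.
PR = 6/12 × 100 = 50.0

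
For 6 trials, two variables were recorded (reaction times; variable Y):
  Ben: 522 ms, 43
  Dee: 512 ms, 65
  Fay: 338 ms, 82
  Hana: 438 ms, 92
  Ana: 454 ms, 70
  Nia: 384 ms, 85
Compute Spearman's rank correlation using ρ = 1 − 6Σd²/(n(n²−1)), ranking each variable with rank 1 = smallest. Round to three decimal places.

Ranks of variable 1: 6, 5, 1, 3, 4, 2
Ranks of variable 2: 1, 2, 4, 6, 3, 5
d = r₁ − r₂: 5, 3, -3, -3, 1, -3
d²: 25, 9, 9, 9, 1, 9; Σd² = 62
ρ = 1 − 6·62/(6·35) = 1 − 372/210 = -0.771

-0.771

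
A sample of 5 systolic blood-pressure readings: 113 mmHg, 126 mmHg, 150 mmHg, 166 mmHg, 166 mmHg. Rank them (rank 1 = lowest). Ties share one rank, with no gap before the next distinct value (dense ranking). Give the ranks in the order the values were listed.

Sorted (ascending): 113, 126, 150, 166, 166
The 2 values of 166 share dense rank 4.
Remaining distinct values take the next consecutive integers.

1, 2, 3, 4, 4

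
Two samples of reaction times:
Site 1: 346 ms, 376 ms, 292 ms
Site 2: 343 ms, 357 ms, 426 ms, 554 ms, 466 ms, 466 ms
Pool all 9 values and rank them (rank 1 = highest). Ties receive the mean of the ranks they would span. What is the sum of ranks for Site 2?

24

Sorted (descending): 554, 466, 466, 426, 376, 357, 346, 343, 292
The 2 values of 466 occupy positions 2–3 → average rank (2+3)/2 = 2.5.
Site 2 values → pooled ranks: 343→8, 357→6, 426→4, 554→1, 466→2.5, 466→2.5
Rank sum = 8 + 6 + 4 + 1 + 2.5 + 2.5 = 24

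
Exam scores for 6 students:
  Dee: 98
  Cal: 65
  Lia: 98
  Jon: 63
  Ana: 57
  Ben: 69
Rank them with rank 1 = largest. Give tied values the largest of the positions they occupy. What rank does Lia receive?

Sorted (descending): 98, 98, 69, 65, 63, 57
The 2 values of 98 occupy positions 1–2 → each gets rank 2.
Lia has value 98 → rank 2.

2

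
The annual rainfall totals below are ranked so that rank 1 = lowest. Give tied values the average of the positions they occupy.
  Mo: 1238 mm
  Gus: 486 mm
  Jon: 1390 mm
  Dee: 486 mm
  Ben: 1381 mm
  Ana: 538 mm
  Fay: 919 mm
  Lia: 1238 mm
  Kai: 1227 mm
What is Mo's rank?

6.5

Sorted (ascending): 486, 486, 538, 919, 1227, 1238, 1238, 1381, 1390
The 2 values of 486 occupy positions 1–2 → average rank (1+2)/2 = 1.5.
The 2 values of 1238 occupy positions 6–7 → average rank (6+7)/2 = 6.5.
Mo has value 1238 mm → rank 6.5.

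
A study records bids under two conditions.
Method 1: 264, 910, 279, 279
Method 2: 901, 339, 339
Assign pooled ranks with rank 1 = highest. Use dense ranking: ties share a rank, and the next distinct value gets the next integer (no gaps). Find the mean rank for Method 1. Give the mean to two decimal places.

3.50

Sorted (descending): 910, 901, 339, 339, 279, 279, 264
The 2 values of 339 share dense rank 3.
The 2 values of 279 share dense rank 4.
Remaining distinct values take the next consecutive integers.
Method 1 values → pooled ranks: 264→5, 910→1, 279→4, 279→4
Mean rank = (5 + 1 + 4 + 4) / 4 = 3.50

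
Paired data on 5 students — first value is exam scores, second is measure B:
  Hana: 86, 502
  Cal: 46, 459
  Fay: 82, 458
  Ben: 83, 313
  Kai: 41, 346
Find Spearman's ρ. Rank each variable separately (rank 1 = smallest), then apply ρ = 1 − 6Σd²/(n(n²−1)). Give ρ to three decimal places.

0.300

Ranks of variable 1: 5, 2, 3, 4, 1
Ranks of variable 2: 5, 4, 3, 1, 2
d = r₁ − r₂: 0, -2, 0, 3, -1
d²: 0, 4, 0, 9, 1; Σd² = 14
ρ = 1 − 6·14/(5·24) = 1 − 84/120 = 0.300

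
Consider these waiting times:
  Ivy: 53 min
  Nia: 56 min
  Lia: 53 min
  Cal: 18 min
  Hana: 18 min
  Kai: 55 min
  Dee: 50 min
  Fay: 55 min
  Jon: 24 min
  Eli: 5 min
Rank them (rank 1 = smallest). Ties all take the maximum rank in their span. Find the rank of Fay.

9

Sorted (ascending): 5, 18, 18, 24, 50, 53, 53, 55, 55, 56
The 2 values of 18 occupy positions 2–3 → each gets rank 3.
The 2 values of 53 occupy positions 6–7 → each gets rank 7.
The 2 values of 55 occupy positions 8–9 → each gets rank 9.
Fay has value 55 min → rank 9.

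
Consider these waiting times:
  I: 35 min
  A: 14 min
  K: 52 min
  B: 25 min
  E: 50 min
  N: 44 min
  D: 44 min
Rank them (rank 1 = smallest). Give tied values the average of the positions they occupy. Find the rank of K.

Sorted (ascending): 14, 25, 35, 44, 44, 50, 52
The 2 values of 44 occupy positions 4–5 → average rank (4+5)/2 = 4.5.
K has value 52 min → rank 7.

7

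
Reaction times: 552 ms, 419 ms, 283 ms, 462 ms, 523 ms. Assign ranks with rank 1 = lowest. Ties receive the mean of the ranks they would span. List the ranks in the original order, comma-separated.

5, 2, 1, 3, 4

Sorted (ascending): 283, 419, 462, 523, 552
No ties — each value takes its position as its rank.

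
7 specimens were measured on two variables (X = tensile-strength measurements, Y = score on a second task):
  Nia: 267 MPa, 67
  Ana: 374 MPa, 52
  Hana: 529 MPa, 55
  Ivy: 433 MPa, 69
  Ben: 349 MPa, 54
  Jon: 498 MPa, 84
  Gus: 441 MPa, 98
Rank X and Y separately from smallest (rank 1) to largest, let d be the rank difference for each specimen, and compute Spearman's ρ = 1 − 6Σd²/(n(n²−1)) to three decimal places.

Ranks of variable 1: 1, 3, 7, 4, 2, 6, 5
Ranks of variable 2: 4, 1, 3, 5, 2, 6, 7
d = r₁ − r₂: -3, 2, 4, -1, 0, 0, -2
d²: 9, 4, 16, 1, 0, 0, 4; Σd² = 34
ρ = 1 − 6·34/(7·48) = 1 − 204/336 = 0.393

0.393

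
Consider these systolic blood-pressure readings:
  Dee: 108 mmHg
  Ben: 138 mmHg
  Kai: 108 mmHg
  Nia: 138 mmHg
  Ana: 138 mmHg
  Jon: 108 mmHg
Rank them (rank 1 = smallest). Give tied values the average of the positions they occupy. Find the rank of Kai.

2

Sorted (ascending): 108, 108, 108, 138, 138, 138
The 3 values of 108 occupy positions 1–3 → average rank 2.
The 3 values of 138 occupy positions 4–6 → average rank 5.
Kai has value 108 mmHg → rank 2.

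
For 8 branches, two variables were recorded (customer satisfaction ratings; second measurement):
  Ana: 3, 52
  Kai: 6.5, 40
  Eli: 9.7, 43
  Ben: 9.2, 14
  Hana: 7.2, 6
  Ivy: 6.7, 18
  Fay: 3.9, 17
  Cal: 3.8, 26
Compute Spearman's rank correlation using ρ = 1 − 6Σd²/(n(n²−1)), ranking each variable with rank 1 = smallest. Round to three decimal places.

Ranks of variable 1: 1, 4, 8, 7, 6, 5, 3, 2
Ranks of variable 2: 8, 6, 7, 2, 1, 4, 3, 5
d = r₁ − r₂: -7, -2, 1, 5, 5, 1, 0, -3
d²: 49, 4, 1, 25, 25, 1, 0, 9; Σd² = 114
ρ = 1 − 6·114/(8·63) = 1 − 684/504 = -0.357

-0.357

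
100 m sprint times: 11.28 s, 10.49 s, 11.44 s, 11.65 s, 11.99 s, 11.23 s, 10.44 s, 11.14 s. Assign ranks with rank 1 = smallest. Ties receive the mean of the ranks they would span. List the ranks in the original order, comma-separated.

Sorted (ascending): 10.44, 10.49, 11.14, 11.23, 11.28, 11.44, 11.65, 11.99
No ties — each value takes its position as its rank.

5, 2, 6, 7, 8, 4, 1, 3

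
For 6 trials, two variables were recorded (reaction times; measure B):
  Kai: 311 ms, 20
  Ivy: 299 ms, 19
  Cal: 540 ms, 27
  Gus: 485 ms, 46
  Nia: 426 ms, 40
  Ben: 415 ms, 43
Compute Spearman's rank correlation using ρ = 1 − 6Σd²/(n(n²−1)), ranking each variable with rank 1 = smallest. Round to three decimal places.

0.600

Ranks of variable 1: 2, 1, 6, 5, 4, 3
Ranks of variable 2: 2, 1, 3, 6, 4, 5
d = r₁ − r₂: 0, 0, 3, -1, 0, -2
d²: 0, 0, 9, 1, 0, 4; Σd² = 14
ρ = 1 − 6·14/(6·35) = 1 − 84/210 = 0.600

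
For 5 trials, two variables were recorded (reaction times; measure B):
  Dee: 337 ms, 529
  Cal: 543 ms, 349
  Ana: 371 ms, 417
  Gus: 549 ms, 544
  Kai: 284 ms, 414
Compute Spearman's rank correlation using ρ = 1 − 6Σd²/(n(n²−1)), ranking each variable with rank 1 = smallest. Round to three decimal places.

Ranks of variable 1: 2, 4, 3, 5, 1
Ranks of variable 2: 4, 1, 3, 5, 2
d = r₁ − r₂: -2, 3, 0, 0, -1
d²: 4, 9, 0, 0, 1; Σd² = 14
ρ = 1 − 6·14/(5·24) = 1 − 84/120 = 0.300

0.300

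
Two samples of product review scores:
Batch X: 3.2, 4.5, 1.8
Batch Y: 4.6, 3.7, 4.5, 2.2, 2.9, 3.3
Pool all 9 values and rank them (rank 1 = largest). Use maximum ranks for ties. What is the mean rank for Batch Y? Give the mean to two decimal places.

4.67

Sorted (descending): 4.6, 4.5, 4.5, 3.7, 3.3, 3.2, 2.9, 2.2, 1.8
The 2 values of 4.5 occupy positions 2–3 → each gets rank 3.
Batch Y values → pooled ranks: 4.6→1, 3.7→4, 4.5→3, 2.2→8, 2.9→7, 3.3→5
Mean rank = (1 + 4 + 3 + 8 + 7 + 5) / 6 = 4.67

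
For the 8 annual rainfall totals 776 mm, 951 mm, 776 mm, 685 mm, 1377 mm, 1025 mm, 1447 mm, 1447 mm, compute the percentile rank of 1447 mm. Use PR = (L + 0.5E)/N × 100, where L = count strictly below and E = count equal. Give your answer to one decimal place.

87.5

N = 8.
Strictly below 1447: 6. Equal to 1447: 2.
PR = (6 + 0.5·2)/8 × 100 = 87.5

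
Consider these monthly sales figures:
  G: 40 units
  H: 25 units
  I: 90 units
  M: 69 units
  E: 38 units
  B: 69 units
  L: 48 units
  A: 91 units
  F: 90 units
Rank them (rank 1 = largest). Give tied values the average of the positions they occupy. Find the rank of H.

9

Sorted (descending): 91, 90, 90, 69, 69, 48, 40, 38, 25
The 2 values of 90 occupy positions 2–3 → average rank (2+3)/2 = 2.5.
The 2 values of 69 occupy positions 4–5 → average rank (4+5)/2 = 4.5.
H has value 25 units → rank 9.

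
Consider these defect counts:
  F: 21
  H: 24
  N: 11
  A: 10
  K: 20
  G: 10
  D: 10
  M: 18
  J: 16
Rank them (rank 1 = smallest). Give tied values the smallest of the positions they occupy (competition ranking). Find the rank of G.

1

Sorted (ascending): 10, 10, 10, 11, 16, 18, 20, 21, 24
The 3 values of 10 occupy positions 1–3 → each gets rank 1.
G has value 10 → rank 1.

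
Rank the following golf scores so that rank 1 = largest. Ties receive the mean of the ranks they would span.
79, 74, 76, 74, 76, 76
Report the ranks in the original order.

1, 5.5, 3, 5.5, 3, 3

Sorted (descending): 79, 76, 76, 76, 74, 74
The 3 values of 76 occupy positions 2–4 → average rank 3.
The 2 values of 74 occupy positions 5–6 → average rank (5+6)/2 = 5.5.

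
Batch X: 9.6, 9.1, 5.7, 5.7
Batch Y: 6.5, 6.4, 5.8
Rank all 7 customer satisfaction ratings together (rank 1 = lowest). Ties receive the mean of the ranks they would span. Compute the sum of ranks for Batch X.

Sorted (ascending): 5.7, 5.7, 5.8, 6.4, 6.5, 9.1, 9.6
The 2 values of 5.7 occupy positions 1–2 → average rank (1+2)/2 = 1.5.
Batch X values → pooled ranks: 9.6→7, 9.1→6, 5.7→1.5, 5.7→1.5
Rank sum = 7 + 6 + 1.5 + 1.5 = 16

16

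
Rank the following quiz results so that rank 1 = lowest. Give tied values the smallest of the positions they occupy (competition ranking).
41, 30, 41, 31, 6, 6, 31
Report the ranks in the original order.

Sorted (ascending): 6, 6, 30, 31, 31, 41, 41
The 2 values of 6 occupy positions 1–2 → each gets rank 1.
The 2 values of 31 occupy positions 4–5 → each gets rank 4.
The 2 values of 41 occupy positions 6–7 → each gets rank 6.

6, 3, 6, 4, 1, 1, 4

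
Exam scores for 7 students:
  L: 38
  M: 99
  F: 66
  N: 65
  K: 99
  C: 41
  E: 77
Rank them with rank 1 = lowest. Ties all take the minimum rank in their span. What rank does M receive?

Sorted (ascending): 38, 41, 65, 66, 77, 99, 99
The 2 values of 99 occupy positions 6–7 → each gets rank 6.
M has value 99 → rank 6.

6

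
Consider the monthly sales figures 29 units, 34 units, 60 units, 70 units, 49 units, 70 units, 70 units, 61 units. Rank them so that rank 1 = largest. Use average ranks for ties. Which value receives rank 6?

49

Sorted (descending): 70, 70, 70, 61, 60, 49, 34, 29
The 3 values of 70 occupy positions 1–3 → average rank 2.
Rank 6 → value 49.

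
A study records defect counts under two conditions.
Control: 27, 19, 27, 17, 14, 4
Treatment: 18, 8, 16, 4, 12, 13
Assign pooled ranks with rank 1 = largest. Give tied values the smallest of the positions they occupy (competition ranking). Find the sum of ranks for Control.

28

Sorted (descending): 27, 27, 19, 18, 17, 16, 14, 13, 12, 8, 4, 4
The 2 values of 27 occupy positions 1–2 → each gets rank 1.
The 2 values of 4 occupy positions 11–12 → each gets rank 11.
Control values → pooled ranks: 27→1, 19→3, 27→1, 17→5, 14→7, 4→11
Rank sum = 1 + 3 + 1 + 5 + 7 + 11 = 28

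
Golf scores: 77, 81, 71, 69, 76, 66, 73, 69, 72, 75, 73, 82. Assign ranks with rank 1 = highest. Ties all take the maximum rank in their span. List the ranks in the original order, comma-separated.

Sorted (descending): 82, 81, 77, 76, 75, 73, 73, 72, 71, 69, 69, 66
The 2 values of 73 occupy positions 6–7 → each gets rank 7.
The 2 values of 69 occupy positions 10–11 → each gets rank 11.

3, 2, 9, 11, 4, 12, 7, 11, 8, 5, 7, 1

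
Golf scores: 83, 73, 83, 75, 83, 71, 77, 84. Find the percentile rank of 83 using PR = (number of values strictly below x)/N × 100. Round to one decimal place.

50.0

N = 8.
Strictly below 83: 4. Equal to 83: 3.
PR = 4/8 × 100 = 50.0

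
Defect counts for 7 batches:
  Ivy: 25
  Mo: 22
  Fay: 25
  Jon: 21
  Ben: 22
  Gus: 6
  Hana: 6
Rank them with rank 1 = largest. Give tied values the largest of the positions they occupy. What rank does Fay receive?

2

Sorted (descending): 25, 25, 22, 22, 21, 6, 6
The 2 values of 25 occupy positions 1–2 → each gets rank 2.
The 2 values of 22 occupy positions 3–4 → each gets rank 4.
The 2 values of 6 occupy positions 6–7 → each gets rank 7.
Fay has value 25 → rank 2.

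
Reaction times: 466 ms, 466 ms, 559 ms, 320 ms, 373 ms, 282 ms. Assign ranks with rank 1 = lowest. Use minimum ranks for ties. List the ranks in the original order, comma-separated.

4, 4, 6, 2, 3, 1

Sorted (ascending): 282, 320, 373, 466, 466, 559
The 2 values of 466 occupy positions 4–5 → each gets rank 4.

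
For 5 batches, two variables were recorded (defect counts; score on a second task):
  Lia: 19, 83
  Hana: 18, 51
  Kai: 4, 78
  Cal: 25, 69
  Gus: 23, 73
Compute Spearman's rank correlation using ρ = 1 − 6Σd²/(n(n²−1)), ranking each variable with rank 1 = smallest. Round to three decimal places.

-0.200

Ranks of variable 1: 3, 2, 1, 5, 4
Ranks of variable 2: 5, 1, 4, 2, 3
d = r₁ − r₂: -2, 1, -3, 3, 1
d²: 4, 1, 9, 9, 1; Σd² = 24
ρ = 1 − 6·24/(5·24) = 1 − 144/120 = -0.200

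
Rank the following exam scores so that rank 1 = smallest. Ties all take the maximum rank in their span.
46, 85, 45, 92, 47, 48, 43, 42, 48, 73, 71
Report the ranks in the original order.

Sorted (ascending): 42, 43, 45, 46, 47, 48, 48, 71, 73, 85, 92
The 2 values of 48 occupy positions 6–7 → each gets rank 7.

4, 10, 3, 11, 5, 7, 2, 1, 7, 9, 8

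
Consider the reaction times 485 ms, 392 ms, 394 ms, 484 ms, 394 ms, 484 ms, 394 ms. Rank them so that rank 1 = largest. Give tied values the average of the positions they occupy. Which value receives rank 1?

Sorted (descending): 485, 484, 484, 394, 394, 394, 392
The 2 values of 484 occupy positions 2–3 → average rank (2+3)/2 = 2.5.
The 3 values of 394 occupy positions 4–6 → average rank 5.
Rank 1 → value 485.

485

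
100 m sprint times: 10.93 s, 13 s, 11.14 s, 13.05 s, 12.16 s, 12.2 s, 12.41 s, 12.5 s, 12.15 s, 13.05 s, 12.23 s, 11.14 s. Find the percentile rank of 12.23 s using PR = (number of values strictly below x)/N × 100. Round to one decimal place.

N = 12.
Strictly below 12.23: 6. Equal to 12.23: 1.
PR = 6/12 × 100 = 50.0

50.0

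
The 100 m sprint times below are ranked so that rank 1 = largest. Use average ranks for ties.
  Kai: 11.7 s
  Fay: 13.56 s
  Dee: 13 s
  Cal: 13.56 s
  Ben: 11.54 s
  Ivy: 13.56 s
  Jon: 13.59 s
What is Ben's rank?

Sorted (descending): 13.59, 13.56, 13.56, 13.56, 13, 11.7, 11.54
The 3 values of 13.56 occupy positions 2–4 → average rank 3.
Ben has value 11.54 s → rank 7.

7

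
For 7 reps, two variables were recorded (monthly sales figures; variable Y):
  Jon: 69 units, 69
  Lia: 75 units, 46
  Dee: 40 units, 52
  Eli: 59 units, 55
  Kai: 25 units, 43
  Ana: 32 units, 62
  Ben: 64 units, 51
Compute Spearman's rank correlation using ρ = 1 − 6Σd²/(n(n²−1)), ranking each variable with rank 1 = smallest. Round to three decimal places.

0.143

Ranks of variable 1: 6, 7, 3, 4, 1, 2, 5
Ranks of variable 2: 7, 2, 4, 5, 1, 6, 3
d = r₁ − r₂: -1, 5, -1, -1, 0, -4, 2
d²: 1, 25, 1, 1, 0, 16, 4; Σd² = 48
ρ = 1 − 6·48/(7·48) = 1 − 288/336 = 0.143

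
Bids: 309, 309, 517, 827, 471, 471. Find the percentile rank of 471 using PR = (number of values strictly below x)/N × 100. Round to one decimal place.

N = 6.
Strictly below 471: 2. Equal to 471: 2.
PR = 2/6 × 100 = 33.3

33.3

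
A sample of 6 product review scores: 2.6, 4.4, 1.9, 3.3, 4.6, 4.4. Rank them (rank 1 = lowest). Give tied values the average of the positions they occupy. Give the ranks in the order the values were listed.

Sorted (ascending): 1.9, 2.6, 3.3, 4.4, 4.4, 4.6
The 2 values of 4.4 occupy positions 4–5 → average rank (4+5)/2 = 4.5.

2, 4.5, 1, 3, 6, 4.5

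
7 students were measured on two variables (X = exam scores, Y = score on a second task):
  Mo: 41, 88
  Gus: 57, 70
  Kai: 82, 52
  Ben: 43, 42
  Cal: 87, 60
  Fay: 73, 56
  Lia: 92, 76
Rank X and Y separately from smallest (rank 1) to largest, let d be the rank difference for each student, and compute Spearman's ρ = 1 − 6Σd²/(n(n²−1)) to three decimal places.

0.000

Ranks of variable 1: 1, 3, 5, 2, 6, 4, 7
Ranks of variable 2: 7, 5, 2, 1, 4, 3, 6
d = r₁ − r₂: -6, -2, 3, 1, 2, 1, 1
d²: 36, 4, 9, 1, 4, 1, 1; Σd² = 56
ρ = 1 − 6·56/(7·48) = 1 − 336/336 = 0.000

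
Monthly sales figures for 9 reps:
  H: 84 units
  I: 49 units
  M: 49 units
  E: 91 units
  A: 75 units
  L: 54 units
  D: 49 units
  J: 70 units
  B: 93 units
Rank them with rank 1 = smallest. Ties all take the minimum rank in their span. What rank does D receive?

Sorted (ascending): 49, 49, 49, 54, 70, 75, 84, 91, 93
The 3 values of 49 occupy positions 1–3 → each gets rank 1.
D has value 49 units → rank 1.

1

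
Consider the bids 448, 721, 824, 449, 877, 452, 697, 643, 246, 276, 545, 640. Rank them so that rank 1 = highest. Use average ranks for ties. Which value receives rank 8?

452

Sorted (descending): 877, 824, 721, 697, 643, 640, 545, 452, 449, 448, 276, 246
No ties — each value takes its position as its rank.
Rank 8 → value 452.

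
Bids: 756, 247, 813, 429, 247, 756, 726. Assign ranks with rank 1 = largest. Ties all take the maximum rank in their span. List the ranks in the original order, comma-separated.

3, 7, 1, 5, 7, 3, 4

Sorted (descending): 813, 756, 756, 726, 429, 247, 247
The 2 values of 756 occupy positions 2–3 → each gets rank 3.
The 2 values of 247 occupy positions 6–7 → each gets rank 7.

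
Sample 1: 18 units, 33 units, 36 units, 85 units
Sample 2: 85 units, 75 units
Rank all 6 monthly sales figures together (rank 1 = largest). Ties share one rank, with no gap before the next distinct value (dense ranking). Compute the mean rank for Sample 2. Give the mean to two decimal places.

1.50

Sorted (descending): 85, 85, 75, 36, 33, 18
The 2 values of 85 share dense rank 1.
Remaining distinct values take the next consecutive integers.
Sample 2 values → pooled ranks: 85→1, 75→2
Mean rank = (1 + 2) / 2 = 1.50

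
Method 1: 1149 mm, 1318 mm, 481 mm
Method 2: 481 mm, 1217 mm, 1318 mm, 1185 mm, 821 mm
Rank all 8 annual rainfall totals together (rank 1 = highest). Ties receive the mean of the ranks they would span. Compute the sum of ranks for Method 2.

22

Sorted (descending): 1318, 1318, 1217, 1185, 1149, 821, 481, 481
The 2 values of 1318 occupy positions 1–2 → average rank (1+2)/2 = 1.5.
The 2 values of 481 occupy positions 7–8 → average rank (7+8)/2 = 7.5.
Method 2 values → pooled ranks: 481→7.5, 1217→3, 1318→1.5, 1185→4, 821→6
Rank sum = 7.5 + 3 + 1.5 + 4 + 6 = 22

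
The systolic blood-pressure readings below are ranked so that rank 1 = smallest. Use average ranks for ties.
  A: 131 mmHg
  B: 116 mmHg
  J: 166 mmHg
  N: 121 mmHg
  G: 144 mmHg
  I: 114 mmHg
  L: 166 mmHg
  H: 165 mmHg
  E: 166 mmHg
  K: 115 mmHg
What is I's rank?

Sorted (ascending): 114, 115, 116, 121, 131, 144, 165, 166, 166, 166
The 3 values of 166 occupy positions 8–10 → average rank 9.
I has value 114 mmHg → rank 1.

1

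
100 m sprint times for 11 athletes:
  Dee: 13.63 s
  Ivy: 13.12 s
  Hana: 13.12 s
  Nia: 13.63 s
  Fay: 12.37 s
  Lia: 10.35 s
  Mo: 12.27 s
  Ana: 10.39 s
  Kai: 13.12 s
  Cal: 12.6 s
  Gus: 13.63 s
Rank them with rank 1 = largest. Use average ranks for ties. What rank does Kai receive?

Sorted (descending): 13.63, 13.63, 13.63, 13.12, 13.12, 13.12, 12.6, 12.37, 12.27, 10.39, 10.35
The 3 values of 13.63 occupy positions 1–3 → average rank 2.
The 3 values of 13.12 occupy positions 4–6 → average rank 5.
Kai has value 13.12 s → rank 5.

5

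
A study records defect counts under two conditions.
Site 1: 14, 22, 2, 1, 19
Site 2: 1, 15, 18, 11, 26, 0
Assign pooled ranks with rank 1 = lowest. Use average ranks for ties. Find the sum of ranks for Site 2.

34.5

Sorted (ascending): 0, 1, 1, 2, 11, 14, 15, 18, 19, 22, 26
The 2 values of 1 occupy positions 2–3 → average rank (2+3)/2 = 2.5.
Site 2 values → pooled ranks: 1→2.5, 15→7, 18→8, 11→5, 26→11, 0→1
Rank sum = 2.5 + 7 + 8 + 5 + 11 + 1 = 34.5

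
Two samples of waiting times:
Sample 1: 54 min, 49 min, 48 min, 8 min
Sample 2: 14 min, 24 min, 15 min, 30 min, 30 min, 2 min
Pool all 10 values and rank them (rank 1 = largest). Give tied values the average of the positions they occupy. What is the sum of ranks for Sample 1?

Sorted (descending): 54, 49, 48, 30, 30, 24, 15, 14, 8, 2
The 2 values of 30 occupy positions 4–5 → average rank (4+5)/2 = 4.5.
Sample 1 values → pooled ranks: 54→1, 49→2, 48→3, 8→9
Rank sum = 1 + 2 + 3 + 9 = 15

15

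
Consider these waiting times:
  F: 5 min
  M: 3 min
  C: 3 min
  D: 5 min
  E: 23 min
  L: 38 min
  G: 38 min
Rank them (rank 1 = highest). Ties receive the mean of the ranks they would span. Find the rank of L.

Sorted (descending): 38, 38, 23, 5, 5, 3, 3
The 2 values of 38 occupy positions 1–2 → average rank (1+2)/2 = 1.5.
The 2 values of 5 occupy positions 4–5 → average rank (4+5)/2 = 4.5.
The 2 values of 3 occupy positions 6–7 → average rank (6+7)/2 = 6.5.
L has value 38 min → rank 1.5.

1.5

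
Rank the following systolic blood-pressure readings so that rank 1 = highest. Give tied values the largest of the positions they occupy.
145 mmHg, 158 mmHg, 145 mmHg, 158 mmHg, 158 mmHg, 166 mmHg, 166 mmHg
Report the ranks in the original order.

7, 5, 7, 5, 5, 2, 2

Sorted (descending): 166, 166, 158, 158, 158, 145, 145
The 2 values of 166 occupy positions 1–2 → each gets rank 2.
The 3 values of 158 occupy positions 3–5 → each gets rank 5.
The 2 values of 145 occupy positions 6–7 → each gets rank 7.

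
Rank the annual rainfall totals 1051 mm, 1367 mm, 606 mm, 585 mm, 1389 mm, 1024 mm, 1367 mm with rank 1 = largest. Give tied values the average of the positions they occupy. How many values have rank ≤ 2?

Sorted (descending): 1389, 1367, 1367, 1051, 1024, 606, 585
The 2 values of 1367 occupy positions 2–3 → average rank (2+3)/2 = 2.5.
Ranks ≤ 2: {1} → 1 value.

1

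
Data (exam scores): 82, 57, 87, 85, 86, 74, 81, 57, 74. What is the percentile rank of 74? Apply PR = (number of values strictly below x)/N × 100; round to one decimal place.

N = 9.
Strictly below 74: 2. Equal to 74: 2.
PR = 2/9 × 100 = 22.2

22.2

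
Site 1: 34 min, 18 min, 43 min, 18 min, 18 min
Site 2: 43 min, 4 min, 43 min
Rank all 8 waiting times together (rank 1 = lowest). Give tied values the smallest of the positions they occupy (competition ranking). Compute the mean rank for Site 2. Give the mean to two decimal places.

4.33

Sorted (ascending): 4, 18, 18, 18, 34, 43, 43, 43
The 3 values of 18 occupy positions 2–4 → each gets rank 2.
The 3 values of 43 occupy positions 6–8 → each gets rank 6.
Site 2 values → pooled ranks: 43→6, 4→1, 43→6
Mean rank = (6 + 1 + 6) / 3 = 4.33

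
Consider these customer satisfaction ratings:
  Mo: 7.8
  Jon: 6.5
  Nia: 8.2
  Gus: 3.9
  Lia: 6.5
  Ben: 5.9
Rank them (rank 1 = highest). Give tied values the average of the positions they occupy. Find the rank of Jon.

Sorted (descending): 8.2, 7.8, 6.5, 6.5, 5.9, 3.9
The 2 values of 6.5 occupy positions 3–4 → average rank (3+4)/2 = 3.5.
Jon has value 6.5 → rank 3.5.

3.5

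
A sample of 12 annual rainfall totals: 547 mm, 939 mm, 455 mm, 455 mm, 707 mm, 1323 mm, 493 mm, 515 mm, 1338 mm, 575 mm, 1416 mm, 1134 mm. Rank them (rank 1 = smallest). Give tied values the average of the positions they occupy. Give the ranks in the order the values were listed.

5, 8, 1.5, 1.5, 7, 10, 3, 4, 11, 6, 12, 9

Sorted (ascending): 455, 455, 493, 515, 547, 575, 707, 939, 1134, 1323, 1338, 1416
The 2 values of 455 occupy positions 1–2 → average rank (1+2)/2 = 1.5.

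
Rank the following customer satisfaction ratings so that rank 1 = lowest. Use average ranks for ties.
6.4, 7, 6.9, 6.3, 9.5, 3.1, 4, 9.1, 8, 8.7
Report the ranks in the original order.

4, 6, 5, 3, 10, 1, 2, 9, 7, 8

Sorted (ascending): 3.1, 4, 6.3, 6.4, 6.9, 7, 8, 8.7, 9.1, 9.5
No ties — each value takes its position as its rank.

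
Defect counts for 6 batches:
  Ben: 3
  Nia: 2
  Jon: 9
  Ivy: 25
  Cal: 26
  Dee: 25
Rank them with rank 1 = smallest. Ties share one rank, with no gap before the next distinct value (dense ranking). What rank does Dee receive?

Sorted (ascending): 2, 3, 9, 25, 25, 26
The 2 values of 25 share dense rank 4.
Remaining distinct values take the next consecutive integers.
Dee has value 25 → rank 4.

4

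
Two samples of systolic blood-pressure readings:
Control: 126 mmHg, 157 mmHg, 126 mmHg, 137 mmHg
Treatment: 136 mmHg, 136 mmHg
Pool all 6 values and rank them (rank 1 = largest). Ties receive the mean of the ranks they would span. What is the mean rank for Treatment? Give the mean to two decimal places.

Sorted (descending): 157, 137, 136, 136, 126, 126
The 2 values of 136 occupy positions 3–4 → average rank (3+4)/2 = 3.5.
The 2 values of 126 occupy positions 5–6 → average rank (5+6)/2 = 5.5.
Treatment values → pooled ranks: 136→3.5, 136→3.5
Mean rank = (3.5 + 3.5) / 2 = 3.50

3.50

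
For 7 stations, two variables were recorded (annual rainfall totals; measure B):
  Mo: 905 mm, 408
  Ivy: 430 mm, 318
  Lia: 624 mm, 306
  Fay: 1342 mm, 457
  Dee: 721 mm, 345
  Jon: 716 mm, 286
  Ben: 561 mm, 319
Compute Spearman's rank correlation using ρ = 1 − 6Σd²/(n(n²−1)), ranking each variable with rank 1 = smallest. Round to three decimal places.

Ranks of variable 1: 6, 1, 3, 7, 5, 4, 2
Ranks of variable 2: 6, 3, 2, 7, 5, 1, 4
d = r₁ − r₂: 0, -2, 1, 0, 0, 3, -2
d²: 0, 4, 1, 0, 0, 9, 4; Σd² = 18
ρ = 1 − 6·18/(7·48) = 1 − 108/336 = 0.679

0.679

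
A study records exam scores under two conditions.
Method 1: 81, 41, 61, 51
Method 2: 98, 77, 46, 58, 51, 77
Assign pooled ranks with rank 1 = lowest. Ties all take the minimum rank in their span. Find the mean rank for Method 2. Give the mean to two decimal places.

5.67

Sorted (ascending): 41, 46, 51, 51, 58, 61, 77, 77, 81, 98
The 2 values of 51 occupy positions 3–4 → each gets rank 3.
The 2 values of 77 occupy positions 7–8 → each gets rank 7.
Method 2 values → pooled ranks: 98→10, 77→7, 46→2, 58→5, 51→3, 77→7
Mean rank = (10 + 7 + 2 + 5 + 3 + 7) / 6 = 5.67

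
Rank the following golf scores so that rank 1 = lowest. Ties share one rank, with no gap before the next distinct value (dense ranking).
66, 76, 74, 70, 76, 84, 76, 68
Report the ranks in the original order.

Sorted (ascending): 66, 68, 70, 74, 76, 76, 76, 84
The 3 values of 76 share dense rank 5.
Remaining distinct values take the next consecutive integers.

1, 5, 4, 3, 5, 6, 5, 2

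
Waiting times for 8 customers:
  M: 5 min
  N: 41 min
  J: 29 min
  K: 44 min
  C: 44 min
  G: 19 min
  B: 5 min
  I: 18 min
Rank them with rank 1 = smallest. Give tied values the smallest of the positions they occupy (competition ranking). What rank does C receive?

Sorted (ascending): 5, 5, 18, 19, 29, 41, 44, 44
The 2 values of 5 occupy positions 1–2 → each gets rank 1.
The 2 values of 44 occupy positions 7–8 → each gets rank 7.
C has value 44 min → rank 7.

7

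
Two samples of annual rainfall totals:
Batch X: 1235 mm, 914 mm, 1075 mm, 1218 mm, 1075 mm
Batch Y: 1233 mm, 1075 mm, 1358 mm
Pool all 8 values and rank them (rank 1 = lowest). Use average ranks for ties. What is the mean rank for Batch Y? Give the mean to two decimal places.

5.67

Sorted (ascending): 914, 1075, 1075, 1075, 1218, 1233, 1235, 1358
The 3 values of 1075 occupy positions 2–4 → average rank 3.
Batch Y values → pooled ranks: 1233→6, 1075→3, 1358→8
Mean rank = (6 + 3 + 8) / 3 = 5.67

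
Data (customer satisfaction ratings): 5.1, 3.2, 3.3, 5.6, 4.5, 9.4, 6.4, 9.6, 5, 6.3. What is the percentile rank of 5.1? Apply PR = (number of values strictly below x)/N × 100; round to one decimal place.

N = 10.
Strictly below 5.1: 4. Equal to 5.1: 1.
PR = 4/10 × 100 = 40.0

40.0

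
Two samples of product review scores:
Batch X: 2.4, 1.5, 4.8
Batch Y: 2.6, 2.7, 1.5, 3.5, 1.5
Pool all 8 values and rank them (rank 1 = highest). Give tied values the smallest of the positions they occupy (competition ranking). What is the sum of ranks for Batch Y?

21

Sorted (descending): 4.8, 3.5, 2.7, 2.6, 2.4, 1.5, 1.5, 1.5
The 3 values of 1.5 occupy positions 6–8 → each gets rank 6.
Batch Y values → pooled ranks: 2.6→4, 2.7→3, 1.5→6, 3.5→2, 1.5→6
Rank sum = 4 + 3 + 6 + 2 + 6 = 21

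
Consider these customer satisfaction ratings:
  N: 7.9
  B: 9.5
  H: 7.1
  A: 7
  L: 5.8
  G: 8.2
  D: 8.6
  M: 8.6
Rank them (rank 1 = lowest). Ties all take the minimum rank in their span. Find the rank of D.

6

Sorted (ascending): 5.8, 7, 7.1, 7.9, 8.2, 8.6, 8.6, 9.5
The 2 values of 8.6 occupy positions 6–7 → each gets rank 6.
D has value 8.6 → rank 6.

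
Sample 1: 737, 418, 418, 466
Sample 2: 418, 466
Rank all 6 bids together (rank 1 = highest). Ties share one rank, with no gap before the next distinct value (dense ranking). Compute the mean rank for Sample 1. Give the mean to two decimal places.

Sorted (descending): 737, 466, 466, 418, 418, 418
The 2 values of 466 share dense rank 2.
The 3 values of 418 share dense rank 3.
Remaining distinct values take the next consecutive integers.
Sample 1 values → pooled ranks: 737→1, 418→3, 418→3, 466→2
Mean rank = (1 + 3 + 3 + 2) / 4 = 2.25

2.25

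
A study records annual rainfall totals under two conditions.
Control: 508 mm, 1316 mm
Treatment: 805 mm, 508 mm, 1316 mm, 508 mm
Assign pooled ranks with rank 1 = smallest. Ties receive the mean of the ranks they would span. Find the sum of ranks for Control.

7.5

Sorted (ascending): 508, 508, 508, 805, 1316, 1316
The 3 values of 508 occupy positions 1–3 → average rank 2.
The 2 values of 1316 occupy positions 5–6 → average rank (5+6)/2 = 5.5.
Control values → pooled ranks: 508→2, 1316→5.5
Rank sum = 2 + 5.5 = 7.5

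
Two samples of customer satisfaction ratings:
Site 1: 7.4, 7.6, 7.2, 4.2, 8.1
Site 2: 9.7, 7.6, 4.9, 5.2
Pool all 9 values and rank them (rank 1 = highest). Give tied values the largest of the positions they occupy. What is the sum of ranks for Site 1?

Sorted (descending): 9.7, 8.1, 7.6, 7.6, 7.4, 7.2, 5.2, 4.9, 4.2
The 2 values of 7.6 occupy positions 3–4 → each gets rank 4.
Site 1 values → pooled ranks: 7.4→5, 7.6→4, 7.2→6, 4.2→9, 8.1→2
Rank sum = 5 + 4 + 6 + 9 + 2 = 26

26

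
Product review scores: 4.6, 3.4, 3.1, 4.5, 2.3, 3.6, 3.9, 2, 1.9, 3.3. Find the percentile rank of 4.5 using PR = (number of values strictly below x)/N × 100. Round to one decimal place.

N = 10.
Strictly below 4.5: 8. Equal to 4.5: 1.
PR = 8/10 × 100 = 80.0

80.0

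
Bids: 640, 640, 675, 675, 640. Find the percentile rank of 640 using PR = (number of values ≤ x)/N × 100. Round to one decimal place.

N = 5.
Strictly below 640: 0. Equal to 640: 3.
PR = 3/5 × 100 = 60.0

60.0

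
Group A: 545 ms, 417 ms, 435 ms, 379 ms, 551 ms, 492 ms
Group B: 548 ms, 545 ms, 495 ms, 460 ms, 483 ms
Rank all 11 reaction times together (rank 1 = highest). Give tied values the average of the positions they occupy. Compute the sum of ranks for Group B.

25.5

Sorted (descending): 551, 548, 545, 545, 495, 492, 483, 460, 435, 417, 379
The 2 values of 545 occupy positions 3–4 → average rank (3+4)/2 = 3.5.
Group B values → pooled ranks: 548→2, 545→3.5, 495→5, 460→8, 483→7
Rank sum = 2 + 3.5 + 5 + 8 + 7 = 25.5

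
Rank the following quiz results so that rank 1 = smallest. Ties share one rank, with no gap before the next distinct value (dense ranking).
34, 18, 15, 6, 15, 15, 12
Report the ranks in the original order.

Sorted (ascending): 6, 12, 15, 15, 15, 18, 34
The 3 values of 15 share dense rank 3.
Remaining distinct values take the next consecutive integers.

5, 4, 3, 1, 3, 3, 2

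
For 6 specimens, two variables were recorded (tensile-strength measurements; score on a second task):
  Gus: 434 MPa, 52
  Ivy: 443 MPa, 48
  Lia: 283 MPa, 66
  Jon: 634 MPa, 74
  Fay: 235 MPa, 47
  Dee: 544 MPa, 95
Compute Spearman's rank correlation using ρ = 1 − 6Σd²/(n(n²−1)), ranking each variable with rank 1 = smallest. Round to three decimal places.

0.714

Ranks of variable 1: 3, 4, 2, 6, 1, 5
Ranks of variable 2: 3, 2, 4, 5, 1, 6
d = r₁ − r₂: 0, 2, -2, 1, 0, -1
d²: 0, 4, 4, 1, 0, 1; Σd² = 10
ρ = 1 − 6·10/(6·35) = 1 − 60/210 = 0.714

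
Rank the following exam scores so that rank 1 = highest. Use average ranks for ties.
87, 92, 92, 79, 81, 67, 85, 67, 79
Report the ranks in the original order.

3, 1.5, 1.5, 6.5, 5, 8.5, 4, 8.5, 6.5

Sorted (descending): 92, 92, 87, 85, 81, 79, 79, 67, 67
The 2 values of 92 occupy positions 1–2 → average rank (1+2)/2 = 1.5.
The 2 values of 79 occupy positions 6–7 → average rank (6+7)/2 = 6.5.
The 2 values of 67 occupy positions 8–9 → average rank (8+9)/2 = 8.5.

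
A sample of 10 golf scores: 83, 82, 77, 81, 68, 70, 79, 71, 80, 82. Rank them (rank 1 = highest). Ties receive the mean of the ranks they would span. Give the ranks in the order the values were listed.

1, 2.5, 7, 4, 10, 9, 6, 8, 5, 2.5

Sorted (descending): 83, 82, 82, 81, 80, 79, 77, 71, 70, 68
The 2 values of 82 occupy positions 2–3 → average rank (2+3)/2 = 2.5.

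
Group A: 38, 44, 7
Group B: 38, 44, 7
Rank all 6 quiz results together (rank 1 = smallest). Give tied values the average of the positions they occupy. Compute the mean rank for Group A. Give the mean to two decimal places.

3.50

Sorted (ascending): 7, 7, 38, 38, 44, 44
The 2 values of 7 occupy positions 1–2 → average rank (1+2)/2 = 1.5.
The 2 values of 38 occupy positions 3–4 → average rank (3+4)/2 = 3.5.
The 2 values of 44 occupy positions 5–6 → average rank (5+6)/2 = 5.5.
Group A values → pooled ranks: 38→3.5, 44→5.5, 7→1.5
Mean rank = (3.5 + 5.5 + 1.5) / 3 = 3.50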